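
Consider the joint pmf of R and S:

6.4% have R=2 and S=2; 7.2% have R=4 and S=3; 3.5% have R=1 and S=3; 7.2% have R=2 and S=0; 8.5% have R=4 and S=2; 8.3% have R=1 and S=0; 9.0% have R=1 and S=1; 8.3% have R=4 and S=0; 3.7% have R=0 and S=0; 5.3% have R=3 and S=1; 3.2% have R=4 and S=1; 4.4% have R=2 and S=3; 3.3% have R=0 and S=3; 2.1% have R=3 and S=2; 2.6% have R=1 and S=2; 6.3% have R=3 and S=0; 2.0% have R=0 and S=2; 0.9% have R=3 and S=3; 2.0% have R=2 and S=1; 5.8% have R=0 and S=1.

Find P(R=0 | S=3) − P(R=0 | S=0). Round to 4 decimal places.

0.0615

P(S=3) = 0.033 + 0.035 + 0.044 + 0.009 + 0.072 = 0.193; P(R=0 | S=3) = 0.033/0.193 = 0.17098.
P(S=0) = 0.037 + 0.083 + 0.072 + 0.063 + 0.083 = 0.338; P(R=0 | S=0) = 0.037/0.338 = 0.10947.
Difference = 0.0615.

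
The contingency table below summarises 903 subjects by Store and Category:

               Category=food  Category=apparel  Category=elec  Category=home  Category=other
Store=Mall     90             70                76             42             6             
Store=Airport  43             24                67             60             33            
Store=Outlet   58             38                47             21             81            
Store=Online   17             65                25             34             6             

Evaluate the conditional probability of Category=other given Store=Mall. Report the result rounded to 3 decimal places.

Total with Store=Mall: 90 + 70 + 76 + 42 + 6 = 284.
P(Category=other | Store=Mall) = 6/284 = 0.021.

0.021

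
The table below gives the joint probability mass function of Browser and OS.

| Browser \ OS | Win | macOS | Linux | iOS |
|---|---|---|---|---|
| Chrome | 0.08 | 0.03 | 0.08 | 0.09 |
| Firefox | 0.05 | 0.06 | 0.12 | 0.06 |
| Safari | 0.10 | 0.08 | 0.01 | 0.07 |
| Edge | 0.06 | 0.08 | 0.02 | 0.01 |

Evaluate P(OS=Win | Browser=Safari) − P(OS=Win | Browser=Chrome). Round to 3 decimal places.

P(Browser=Safari) = 0.10 + 0.08 + 0.01 + 0.07 = 0.26; P(OS=Win | Browser=Safari) = 0.10/0.26 = 0.3846.
P(Browser=Chrome) = 0.08 + 0.03 + 0.08 + 0.09 = 0.28; P(OS=Win | Browser=Chrome) = 0.08/0.28 = 0.2857.
Difference = 0.099.

0.099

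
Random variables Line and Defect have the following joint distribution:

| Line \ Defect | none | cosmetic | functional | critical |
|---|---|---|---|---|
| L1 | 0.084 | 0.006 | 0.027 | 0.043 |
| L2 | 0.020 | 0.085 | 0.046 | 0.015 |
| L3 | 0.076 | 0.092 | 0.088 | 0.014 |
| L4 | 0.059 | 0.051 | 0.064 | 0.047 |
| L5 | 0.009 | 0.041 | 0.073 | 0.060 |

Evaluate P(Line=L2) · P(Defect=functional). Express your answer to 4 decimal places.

0.0495

P(Line=L2) = 0.020 + 0.085 + 0.046 + 0.015 = 0.166.
P(Defect=functional) = 0.027 + 0.046 + 0.088 + 0.064 + 0.073 = 0.298.
Product: 0.166 × 0.298 = 0.0495.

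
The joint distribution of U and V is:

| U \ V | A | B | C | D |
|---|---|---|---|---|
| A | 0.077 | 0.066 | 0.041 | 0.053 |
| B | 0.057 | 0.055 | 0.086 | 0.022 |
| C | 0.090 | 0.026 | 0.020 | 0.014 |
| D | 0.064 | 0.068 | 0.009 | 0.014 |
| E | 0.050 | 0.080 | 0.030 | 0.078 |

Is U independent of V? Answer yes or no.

P(U=B) = 0.220 and P(V=C) = 0.186, so their product is 0.04092, but P(U=B, V=C) = 0.086. Since these differ, U and V are not independent.

no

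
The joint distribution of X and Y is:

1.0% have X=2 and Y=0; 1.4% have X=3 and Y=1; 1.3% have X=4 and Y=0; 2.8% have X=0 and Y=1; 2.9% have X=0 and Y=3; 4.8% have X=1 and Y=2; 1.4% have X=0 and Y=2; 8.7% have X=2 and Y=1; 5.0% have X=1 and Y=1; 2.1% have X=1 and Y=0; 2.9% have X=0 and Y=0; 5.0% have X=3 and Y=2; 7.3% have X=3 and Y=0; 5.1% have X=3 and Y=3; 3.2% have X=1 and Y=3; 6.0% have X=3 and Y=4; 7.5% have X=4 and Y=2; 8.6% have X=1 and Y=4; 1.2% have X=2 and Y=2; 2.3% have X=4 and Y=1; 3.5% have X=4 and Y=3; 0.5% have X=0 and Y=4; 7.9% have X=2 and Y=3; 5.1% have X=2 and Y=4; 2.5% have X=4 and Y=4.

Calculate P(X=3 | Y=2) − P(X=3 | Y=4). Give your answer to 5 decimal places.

-0.01306

P(Y=2) = 0.014 + 0.048 + 0.012 + 0.050 + 0.075 = 0.199; P(X=3 | Y=2) = 0.050/0.199 = 0.251256.
P(Y=4) = 0.005 + 0.086 + 0.051 + 0.060 + 0.025 = 0.227; P(X=3 | Y=4) = 0.060/0.227 = 0.264317.
Difference = -0.01306.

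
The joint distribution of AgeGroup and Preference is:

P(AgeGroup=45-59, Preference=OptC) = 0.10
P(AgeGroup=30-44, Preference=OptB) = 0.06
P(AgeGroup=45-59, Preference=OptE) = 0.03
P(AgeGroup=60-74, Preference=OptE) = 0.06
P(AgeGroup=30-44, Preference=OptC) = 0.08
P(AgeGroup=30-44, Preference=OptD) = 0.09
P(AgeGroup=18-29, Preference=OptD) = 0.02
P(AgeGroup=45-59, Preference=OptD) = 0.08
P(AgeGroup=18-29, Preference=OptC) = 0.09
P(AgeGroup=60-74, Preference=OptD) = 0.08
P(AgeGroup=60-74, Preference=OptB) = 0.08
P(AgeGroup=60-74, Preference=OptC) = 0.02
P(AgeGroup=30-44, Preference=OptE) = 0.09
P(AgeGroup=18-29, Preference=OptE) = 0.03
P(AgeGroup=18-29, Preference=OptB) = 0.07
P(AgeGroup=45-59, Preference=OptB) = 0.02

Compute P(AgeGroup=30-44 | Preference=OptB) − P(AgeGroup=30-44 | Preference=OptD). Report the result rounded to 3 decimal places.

-0.072

P(Preference=OptB) = 0.07 + 0.06 + 0.02 + 0.08 = 0.23; P(AgeGroup=30-44 | Preference=OptB) = 0.06/0.23 = 0.2609.
P(Preference=OptD) = 0.02 + 0.09 + 0.08 + 0.08 = 0.27; P(AgeGroup=30-44 | Preference=OptD) = 0.09/0.27 = 0.3333.
Difference = -0.072.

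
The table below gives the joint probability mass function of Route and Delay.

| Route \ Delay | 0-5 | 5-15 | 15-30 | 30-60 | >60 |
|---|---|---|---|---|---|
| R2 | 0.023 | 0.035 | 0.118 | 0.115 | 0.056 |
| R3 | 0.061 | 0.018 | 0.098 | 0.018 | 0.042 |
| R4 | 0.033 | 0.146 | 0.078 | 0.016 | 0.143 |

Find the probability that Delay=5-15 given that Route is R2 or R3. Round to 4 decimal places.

0.0908

P(Route=R2) = 0.023 + 0.035 + 0.118 + 0.115 + 0.056 = 0.347.
P(Route=R3) = 0.061 + 0.018 + 0.098 + 0.018 + 0.042 = 0.237.
P(Route ∈ {R2, R3}) = 0.347 + 0.237 = 0.584; P(Delay=5-15, Route ∈ {R2, R3}) = 0.035 + 0.018 = 0.053.
P(Delay=5-15 | Route ∈ {R2, R3}) = 0.053/0.584 = 0.0908.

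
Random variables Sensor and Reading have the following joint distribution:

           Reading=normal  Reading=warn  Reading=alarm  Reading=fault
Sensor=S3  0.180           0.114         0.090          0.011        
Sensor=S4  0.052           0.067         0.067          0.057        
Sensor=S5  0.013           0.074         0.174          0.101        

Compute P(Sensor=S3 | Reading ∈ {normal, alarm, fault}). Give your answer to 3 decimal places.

P(Reading=normal) = 0.180 + 0.052 + 0.013 = 0.245.
P(Reading=alarm) = 0.090 + 0.067 + 0.174 = 0.331.
P(Reading=fault) = 0.011 + 0.057 + 0.101 = 0.169.
P(Reading ∈ {normal, alarm, fault}) = 0.245 + 0.331 + 0.169 = 0.745; P(Sensor=S3, Reading ∈ {normal, alarm, fault}) = 0.180 + 0.090 + 0.011 = 0.281.
P(Sensor=S3 | Reading ∈ {normal, alarm, fault}) = 0.281/0.745 = 0.377.

0.377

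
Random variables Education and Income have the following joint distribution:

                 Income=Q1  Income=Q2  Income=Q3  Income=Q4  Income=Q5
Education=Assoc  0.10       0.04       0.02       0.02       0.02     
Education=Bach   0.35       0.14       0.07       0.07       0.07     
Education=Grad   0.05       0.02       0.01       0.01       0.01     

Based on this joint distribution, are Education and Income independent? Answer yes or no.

yes

Every cell satisfies P(Education,Income) = P(Education)·P(Income). For instance P(Education=Bach) = 0.70, P(Income=Q3) = 0.10, and 0.70×0.10 = 0.07 matches the joint entry. So Education and Income are independent.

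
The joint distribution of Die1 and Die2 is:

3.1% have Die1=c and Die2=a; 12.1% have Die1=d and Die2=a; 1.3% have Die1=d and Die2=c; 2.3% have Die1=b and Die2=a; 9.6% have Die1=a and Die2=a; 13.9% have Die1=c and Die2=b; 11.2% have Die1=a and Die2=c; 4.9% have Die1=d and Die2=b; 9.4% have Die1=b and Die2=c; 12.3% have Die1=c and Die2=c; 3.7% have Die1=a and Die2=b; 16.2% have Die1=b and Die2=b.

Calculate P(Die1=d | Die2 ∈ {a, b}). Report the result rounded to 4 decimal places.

P(Die2=a) = 0.096 + 0.023 + 0.031 + 0.121 = 0.271.
P(Die2=b) = 0.037 + 0.162 + 0.139 + 0.049 = 0.387.
P(Die2 ∈ {a, b}) = 0.271 + 0.387 = 0.658; P(Die1=d, Die2 ∈ {a, b}) = 0.121 + 0.049 = 0.170.
P(Die1=d | Die2 ∈ {a, b}) = 0.170/0.658 = 0.2584.

0.2584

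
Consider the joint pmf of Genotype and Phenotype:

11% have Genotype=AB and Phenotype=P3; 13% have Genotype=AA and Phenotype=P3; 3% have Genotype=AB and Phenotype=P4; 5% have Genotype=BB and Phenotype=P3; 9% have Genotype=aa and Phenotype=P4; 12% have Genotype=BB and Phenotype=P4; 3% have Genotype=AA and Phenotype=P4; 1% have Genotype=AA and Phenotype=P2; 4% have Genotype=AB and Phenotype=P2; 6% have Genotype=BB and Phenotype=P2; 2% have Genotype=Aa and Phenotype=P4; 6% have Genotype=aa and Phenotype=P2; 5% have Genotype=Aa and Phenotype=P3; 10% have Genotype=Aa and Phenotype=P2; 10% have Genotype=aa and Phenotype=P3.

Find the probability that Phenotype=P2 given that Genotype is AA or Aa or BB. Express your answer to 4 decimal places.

P(Genotype=AA) = 0.01 + 0.13 + 0.03 = 0.17.
P(Genotype=Aa) = 0.10 + 0.05 + 0.02 = 0.17.
P(Genotype=BB) = 0.06 + 0.05 + 0.12 = 0.23.
P(Genotype ∈ {AA, Aa, BB}) = 0.17 + 0.17 + 0.23 = 0.57; P(Phenotype=P2, Genotype ∈ {AA, Aa, BB}) = 0.01 + 0.10 + 0.06 = 0.17.
P(Phenotype=P2 | Genotype ∈ {AA, Aa, BB}) = 0.17/0.57 = 0.2982.

0.2982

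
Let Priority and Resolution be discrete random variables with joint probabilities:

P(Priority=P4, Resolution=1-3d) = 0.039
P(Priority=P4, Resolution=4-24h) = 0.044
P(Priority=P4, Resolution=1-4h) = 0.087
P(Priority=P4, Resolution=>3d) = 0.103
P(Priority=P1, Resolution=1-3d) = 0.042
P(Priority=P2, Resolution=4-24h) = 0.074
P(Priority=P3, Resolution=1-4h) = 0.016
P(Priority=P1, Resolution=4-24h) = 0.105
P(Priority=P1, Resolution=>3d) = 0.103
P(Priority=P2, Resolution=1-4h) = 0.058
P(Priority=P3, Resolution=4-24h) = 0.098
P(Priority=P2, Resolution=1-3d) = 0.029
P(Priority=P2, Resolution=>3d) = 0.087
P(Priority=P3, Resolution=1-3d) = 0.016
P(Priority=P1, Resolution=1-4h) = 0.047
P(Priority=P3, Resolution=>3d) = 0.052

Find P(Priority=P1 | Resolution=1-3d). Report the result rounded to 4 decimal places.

0.3333

P(Resolution=1-3d) = 0.042 + 0.029 + 0.016 + 0.039 = 0.126.
P(Priority=P1 | Resolution=1-3d) = 0.042/0.126 = 0.3333.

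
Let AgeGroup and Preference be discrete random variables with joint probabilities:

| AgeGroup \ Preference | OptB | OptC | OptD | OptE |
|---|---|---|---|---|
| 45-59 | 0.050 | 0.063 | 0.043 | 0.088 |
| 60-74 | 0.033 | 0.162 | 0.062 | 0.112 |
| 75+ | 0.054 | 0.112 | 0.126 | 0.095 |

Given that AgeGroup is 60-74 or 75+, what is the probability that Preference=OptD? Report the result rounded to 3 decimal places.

P(AgeGroup=60-74) = 0.033 + 0.162 + 0.062 + 0.112 = 0.369.
P(AgeGroup=75+) = 0.054 + 0.112 + 0.126 + 0.095 = 0.387.
P(AgeGroup ∈ {60-74, 75+}) = 0.369 + 0.387 = 0.756; P(Preference=OptD, AgeGroup ∈ {60-74, 75+}) = 0.062 + 0.126 = 0.188.
P(Preference=OptD | AgeGroup ∈ {60-74, 75+}) = 0.188/0.756 = 0.249.

0.249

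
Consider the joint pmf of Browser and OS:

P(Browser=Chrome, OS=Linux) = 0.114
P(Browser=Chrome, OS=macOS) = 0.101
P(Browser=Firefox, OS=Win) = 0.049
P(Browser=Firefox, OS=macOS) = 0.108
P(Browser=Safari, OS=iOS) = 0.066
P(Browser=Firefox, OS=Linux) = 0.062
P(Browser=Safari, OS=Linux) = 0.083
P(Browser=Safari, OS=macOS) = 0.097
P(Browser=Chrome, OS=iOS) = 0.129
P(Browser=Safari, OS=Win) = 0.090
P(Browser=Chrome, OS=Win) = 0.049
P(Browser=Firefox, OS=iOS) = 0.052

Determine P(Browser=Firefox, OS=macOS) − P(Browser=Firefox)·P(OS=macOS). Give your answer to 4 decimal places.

P(Browser=Firefox) = 0.049 + 0.108 + 0.062 + 0.052 = 0.271.
P(OS=macOS) = 0.101 + 0.108 + 0.097 = 0.306.
P(Browser=Firefox, OS=macOS) − P(Browser=Firefox)P(OS=macOS) = 0.108 − 0.271×0.306 = 0.0251.

0.0251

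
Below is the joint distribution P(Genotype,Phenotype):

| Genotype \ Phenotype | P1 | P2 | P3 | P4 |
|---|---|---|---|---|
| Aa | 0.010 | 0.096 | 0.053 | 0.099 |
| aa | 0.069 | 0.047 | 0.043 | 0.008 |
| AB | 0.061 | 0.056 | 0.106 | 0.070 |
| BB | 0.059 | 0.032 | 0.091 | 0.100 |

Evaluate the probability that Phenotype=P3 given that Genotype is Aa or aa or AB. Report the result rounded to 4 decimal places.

0.2813

P(Genotype=Aa) = 0.010 + 0.096 + 0.053 + 0.099 = 0.258.
P(Genotype=aa) = 0.069 + 0.047 + 0.043 + 0.008 = 0.167.
P(Genotype=AB) = 0.061 + 0.056 + 0.106 + 0.070 = 0.293.
P(Genotype ∈ {Aa, aa, AB}) = 0.258 + 0.167 + 0.293 = 0.718; P(Phenotype=P3, Genotype ∈ {Aa, aa, AB}) = 0.053 + 0.043 + 0.106 = 0.202.
P(Phenotype=P3 | Genotype ∈ {Aa, aa, AB}) = 0.202/0.718 = 0.2813.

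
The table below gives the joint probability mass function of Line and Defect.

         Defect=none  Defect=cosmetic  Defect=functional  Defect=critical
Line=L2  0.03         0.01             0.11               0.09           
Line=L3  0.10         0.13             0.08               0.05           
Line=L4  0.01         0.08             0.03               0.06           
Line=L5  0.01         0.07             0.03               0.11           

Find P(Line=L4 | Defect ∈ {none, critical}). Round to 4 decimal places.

0.1522

P(Defect=none) = 0.03 + 0.10 + 0.01 + 0.01 = 0.15.
P(Defect=critical) = 0.09 + 0.05 + 0.06 + 0.11 = 0.31.
P(Defect ∈ {none, critical}) = 0.15 + 0.31 = 0.46; P(Line=L4, Defect ∈ {none, critical}) = 0.01 + 0.06 = 0.07.
P(Line=L4 | Defect ∈ {none, critical}) = 0.07/0.46 = 0.1522.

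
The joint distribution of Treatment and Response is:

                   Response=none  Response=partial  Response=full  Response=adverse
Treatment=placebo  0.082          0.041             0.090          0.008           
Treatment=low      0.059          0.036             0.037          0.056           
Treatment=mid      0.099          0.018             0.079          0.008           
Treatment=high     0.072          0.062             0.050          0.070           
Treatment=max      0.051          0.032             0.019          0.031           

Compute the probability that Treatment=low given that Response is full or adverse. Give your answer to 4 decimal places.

P(Response=full) = 0.090 + 0.037 + 0.079 + 0.050 + 0.019 = 0.275.
P(Response=adverse) = 0.008 + 0.056 + 0.008 + 0.070 + 0.031 = 0.173.
P(Response ∈ {full, adverse}) = 0.275 + 0.173 = 0.448; P(Treatment=low, Response ∈ {full, adverse}) = 0.037 + 0.056 = 0.093.
P(Treatment=low | Response ∈ {full, adverse}) = 0.093/0.448 = 0.2076.

0.2076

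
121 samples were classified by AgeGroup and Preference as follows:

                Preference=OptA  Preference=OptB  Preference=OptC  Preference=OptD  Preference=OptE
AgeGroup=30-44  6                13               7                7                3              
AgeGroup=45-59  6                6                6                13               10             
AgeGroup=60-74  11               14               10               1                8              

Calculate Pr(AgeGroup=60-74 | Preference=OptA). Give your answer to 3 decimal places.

Total with Preference=OptA: 6 + 6 + 11 = 23.
P(AgeGroup=60-74 | Preference=OptA) = 11/23 = 0.478.

0.478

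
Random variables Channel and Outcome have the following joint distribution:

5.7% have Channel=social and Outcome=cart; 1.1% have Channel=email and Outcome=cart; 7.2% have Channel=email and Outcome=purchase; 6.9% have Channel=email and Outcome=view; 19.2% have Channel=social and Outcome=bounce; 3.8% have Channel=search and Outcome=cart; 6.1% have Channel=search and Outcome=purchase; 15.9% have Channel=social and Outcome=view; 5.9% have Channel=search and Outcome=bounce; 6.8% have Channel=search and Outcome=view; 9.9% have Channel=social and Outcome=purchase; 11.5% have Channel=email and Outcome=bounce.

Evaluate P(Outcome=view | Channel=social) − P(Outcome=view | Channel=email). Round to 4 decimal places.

0.0552

P(Channel=social) = 0.192 + 0.159 + 0.057 + 0.099 = 0.507; P(Outcome=view | Channel=social) = 0.159/0.507 = 0.31361.
P(Channel=email) = 0.115 + 0.069 + 0.011 + 0.072 = 0.267; P(Outcome=view | Channel=email) = 0.069/0.267 = 0.25843.
Difference = 0.0552.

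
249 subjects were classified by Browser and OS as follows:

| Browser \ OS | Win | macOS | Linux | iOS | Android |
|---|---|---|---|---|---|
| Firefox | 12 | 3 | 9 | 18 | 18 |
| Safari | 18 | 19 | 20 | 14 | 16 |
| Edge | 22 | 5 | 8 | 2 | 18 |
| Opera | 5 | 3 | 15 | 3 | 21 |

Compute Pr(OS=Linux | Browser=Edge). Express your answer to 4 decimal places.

Total with Browser=Edge: 22 + 5 + 8 + 2 + 18 = 55.
P(OS=Linux | Browser=Edge) = 8/55 = 0.1455.

0.1455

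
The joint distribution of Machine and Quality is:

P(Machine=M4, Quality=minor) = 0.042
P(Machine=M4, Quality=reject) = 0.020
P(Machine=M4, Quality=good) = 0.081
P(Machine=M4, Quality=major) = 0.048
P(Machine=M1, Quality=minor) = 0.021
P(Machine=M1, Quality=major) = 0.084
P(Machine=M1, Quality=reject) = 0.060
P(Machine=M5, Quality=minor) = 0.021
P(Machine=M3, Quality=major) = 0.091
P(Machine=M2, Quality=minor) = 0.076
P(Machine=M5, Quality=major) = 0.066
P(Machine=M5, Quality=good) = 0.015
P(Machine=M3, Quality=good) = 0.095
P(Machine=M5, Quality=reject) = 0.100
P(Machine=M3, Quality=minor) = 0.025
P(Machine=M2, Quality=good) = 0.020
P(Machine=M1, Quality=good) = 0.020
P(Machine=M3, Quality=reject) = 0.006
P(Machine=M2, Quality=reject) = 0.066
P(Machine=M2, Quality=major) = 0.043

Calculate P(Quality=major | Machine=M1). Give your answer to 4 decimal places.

P(Machine=M1) = 0.020 + 0.021 + 0.084 + 0.060 = 0.185.
P(Quality=major | Machine=M1) = 0.084/0.185 = 0.4541.

0.4541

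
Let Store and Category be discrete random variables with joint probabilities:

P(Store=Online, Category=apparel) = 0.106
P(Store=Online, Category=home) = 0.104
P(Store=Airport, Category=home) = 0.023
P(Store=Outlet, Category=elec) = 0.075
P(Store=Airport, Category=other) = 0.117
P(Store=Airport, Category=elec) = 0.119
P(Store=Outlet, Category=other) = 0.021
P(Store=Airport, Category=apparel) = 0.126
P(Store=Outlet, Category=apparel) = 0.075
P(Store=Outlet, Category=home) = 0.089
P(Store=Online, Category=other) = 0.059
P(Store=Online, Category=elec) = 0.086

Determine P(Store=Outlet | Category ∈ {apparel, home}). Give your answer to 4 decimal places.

0.3136

P(Category=apparel) = 0.126 + 0.075 + 0.106 = 0.307.
P(Category=home) = 0.023 + 0.089 + 0.104 = 0.216.
P(Category ∈ {apparel, home}) = 0.307 + 0.216 = 0.523; P(Store=Outlet, Category ∈ {apparel, home}) = 0.075 + 0.089 = 0.164.
P(Store=Outlet | Category ∈ {apparel, home}) = 0.164/0.523 = 0.3136.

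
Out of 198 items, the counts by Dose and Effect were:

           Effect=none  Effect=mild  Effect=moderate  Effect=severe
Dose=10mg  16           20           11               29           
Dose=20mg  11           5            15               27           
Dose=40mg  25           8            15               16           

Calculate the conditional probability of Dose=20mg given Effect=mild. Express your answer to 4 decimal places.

Total with Effect=mild: 20 + 5 + 8 = 33.
P(Dose=20mg | Effect=mild) = 5/33 = 0.1515.

0.1515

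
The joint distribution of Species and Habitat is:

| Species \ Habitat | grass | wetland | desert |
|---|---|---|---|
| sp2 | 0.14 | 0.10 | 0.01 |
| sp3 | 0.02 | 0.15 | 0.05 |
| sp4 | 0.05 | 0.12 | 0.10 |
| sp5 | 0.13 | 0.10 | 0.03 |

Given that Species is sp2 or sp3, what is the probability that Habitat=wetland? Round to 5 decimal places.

P(Species=sp2) = 0.14 + 0.10 + 0.01 = 0.25.
P(Species=sp3) = 0.02 + 0.15 + 0.05 = 0.22.
P(Species ∈ {sp2, sp3}) = 0.25 + 0.22 = 0.47; P(Habitat=wetland, Species ∈ {sp2, sp3}) = 0.10 + 0.15 = 0.25.
P(Habitat=wetland | Species ∈ {sp2, sp3}) = 0.25/0.47 = 0.53191.

0.53191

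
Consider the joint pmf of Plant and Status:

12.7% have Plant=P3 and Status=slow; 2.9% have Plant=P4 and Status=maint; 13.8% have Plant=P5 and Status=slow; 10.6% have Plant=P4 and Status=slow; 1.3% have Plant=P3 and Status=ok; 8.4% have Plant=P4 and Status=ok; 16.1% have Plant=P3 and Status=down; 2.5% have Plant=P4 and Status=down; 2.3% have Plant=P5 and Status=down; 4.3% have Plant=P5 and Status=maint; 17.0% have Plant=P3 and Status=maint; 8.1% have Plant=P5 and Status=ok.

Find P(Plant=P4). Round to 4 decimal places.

0.2440

P(Plant=P4) = 0.084 + 0.106 + 0.025 + 0.029 = 0.244.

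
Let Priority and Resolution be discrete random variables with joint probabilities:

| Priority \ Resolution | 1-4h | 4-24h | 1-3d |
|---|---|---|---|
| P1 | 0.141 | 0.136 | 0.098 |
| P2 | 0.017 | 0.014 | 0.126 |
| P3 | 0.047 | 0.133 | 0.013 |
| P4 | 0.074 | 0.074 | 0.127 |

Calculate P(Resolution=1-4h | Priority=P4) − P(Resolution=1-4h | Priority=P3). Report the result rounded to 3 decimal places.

0.026

P(Priority=P4) = 0.074 + 0.074 + 0.127 = 0.275; P(Resolution=1-4h | Priority=P4) = 0.074/0.275 = 0.2691.
P(Priority=P3) = 0.047 + 0.133 + 0.013 = 0.193; P(Resolution=1-4h | Priority=P3) = 0.047/0.193 = 0.2435.
Difference = 0.026.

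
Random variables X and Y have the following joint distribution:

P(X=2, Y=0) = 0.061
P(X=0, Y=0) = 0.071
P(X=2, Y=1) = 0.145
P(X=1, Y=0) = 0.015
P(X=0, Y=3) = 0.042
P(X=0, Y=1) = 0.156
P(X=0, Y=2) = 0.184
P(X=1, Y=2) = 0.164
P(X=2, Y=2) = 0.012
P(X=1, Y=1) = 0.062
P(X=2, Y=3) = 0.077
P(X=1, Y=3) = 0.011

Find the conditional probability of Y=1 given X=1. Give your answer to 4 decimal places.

0.2460

P(X=1) = 0.015 + 0.062 + 0.164 + 0.011 = 0.252.
P(Y=1 | X=1) = 0.062/0.252 = 0.2460.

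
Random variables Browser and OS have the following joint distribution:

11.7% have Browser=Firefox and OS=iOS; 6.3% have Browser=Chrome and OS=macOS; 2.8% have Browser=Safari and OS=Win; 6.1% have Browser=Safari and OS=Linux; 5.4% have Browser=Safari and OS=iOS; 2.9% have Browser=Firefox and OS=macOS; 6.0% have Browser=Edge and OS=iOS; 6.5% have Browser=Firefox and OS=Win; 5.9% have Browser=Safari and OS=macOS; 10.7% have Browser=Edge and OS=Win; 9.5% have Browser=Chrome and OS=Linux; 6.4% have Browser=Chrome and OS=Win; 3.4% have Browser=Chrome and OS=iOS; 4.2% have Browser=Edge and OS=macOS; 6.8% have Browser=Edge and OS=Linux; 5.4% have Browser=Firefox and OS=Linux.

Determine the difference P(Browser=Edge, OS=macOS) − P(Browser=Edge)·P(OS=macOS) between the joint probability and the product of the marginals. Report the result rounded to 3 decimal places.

-0.011

P(Browser=Edge) = 0.107 + 0.042 + 0.068 + 0.060 = 0.277.
P(OS=macOS) = 0.063 + 0.029 + 0.059 + 0.042 = 0.193.
P(Browser=Edge, OS=macOS) − P(Browser=Edge)P(OS=macOS) = 0.042 − 0.277×0.193 = -0.011.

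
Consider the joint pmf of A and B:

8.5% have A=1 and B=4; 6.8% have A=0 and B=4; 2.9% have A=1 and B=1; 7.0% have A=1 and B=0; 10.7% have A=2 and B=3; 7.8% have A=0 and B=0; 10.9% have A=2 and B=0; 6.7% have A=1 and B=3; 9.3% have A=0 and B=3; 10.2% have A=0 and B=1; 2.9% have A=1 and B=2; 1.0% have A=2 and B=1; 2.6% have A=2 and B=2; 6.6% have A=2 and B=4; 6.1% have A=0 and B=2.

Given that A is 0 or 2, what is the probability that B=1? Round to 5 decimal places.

0.15556

P(A=0) = 0.078 + 0.102 + 0.061 + 0.093 + 0.068 = 0.402.
P(A=2) = 0.109 + 0.010 + 0.026 + 0.107 + 0.066 = 0.318.
P(A ∈ {0, 2}) = 0.402 + 0.318 = 0.720; P(B=1, A ∈ {0, 2}) = 0.102 + 0.010 = 0.112.
P(B=1 | A ∈ {0, 2}) = 0.112/0.720 = 0.15556.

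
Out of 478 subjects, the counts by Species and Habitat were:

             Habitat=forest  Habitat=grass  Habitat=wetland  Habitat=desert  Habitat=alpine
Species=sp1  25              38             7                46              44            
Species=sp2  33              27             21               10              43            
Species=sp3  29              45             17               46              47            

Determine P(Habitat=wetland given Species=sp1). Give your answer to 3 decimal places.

Total with Species=sp1: 25 + 38 + 7 + 46 + 44 = 160.
P(Habitat=wetland | Species=sp1) = 7/160 = 0.044.

0.044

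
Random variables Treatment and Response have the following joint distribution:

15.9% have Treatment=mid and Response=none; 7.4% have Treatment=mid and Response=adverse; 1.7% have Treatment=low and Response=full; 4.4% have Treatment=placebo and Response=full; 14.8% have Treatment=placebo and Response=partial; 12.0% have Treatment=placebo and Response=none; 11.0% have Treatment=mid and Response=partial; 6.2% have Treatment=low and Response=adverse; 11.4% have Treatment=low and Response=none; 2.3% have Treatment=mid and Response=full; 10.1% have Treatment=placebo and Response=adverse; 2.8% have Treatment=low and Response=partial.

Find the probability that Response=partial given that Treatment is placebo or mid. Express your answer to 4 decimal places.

0.3312

P(Treatment=placebo) = 0.120 + 0.148 + 0.044 + 0.101 = 0.413.
P(Treatment=mid) = 0.159 + 0.110 + 0.023 + 0.074 = 0.366.
P(Treatment ∈ {placebo, mid}) = 0.413 + 0.366 = 0.779; P(Response=partial, Treatment ∈ {placebo, mid}) = 0.148 + 0.110 = 0.258.
P(Response=partial | Treatment ∈ {placebo, mid}) = 0.258/0.779 = 0.3312.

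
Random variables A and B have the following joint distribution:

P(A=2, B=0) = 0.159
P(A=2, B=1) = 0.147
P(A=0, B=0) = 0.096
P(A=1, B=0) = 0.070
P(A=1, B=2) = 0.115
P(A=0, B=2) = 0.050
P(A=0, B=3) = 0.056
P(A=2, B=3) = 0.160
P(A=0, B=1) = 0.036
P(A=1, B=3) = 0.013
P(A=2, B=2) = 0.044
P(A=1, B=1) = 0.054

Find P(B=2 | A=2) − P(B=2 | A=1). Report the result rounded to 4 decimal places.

-0.3701

P(A=2) = 0.159 + 0.147 + 0.044 + 0.160 = 0.510; P(B=2 | A=2) = 0.044/0.510 = 0.08627.
P(A=1) = 0.070 + 0.054 + 0.115 + 0.013 = 0.252; P(B=2 | A=1) = 0.115/0.252 = 0.45635.
Difference = -0.3701.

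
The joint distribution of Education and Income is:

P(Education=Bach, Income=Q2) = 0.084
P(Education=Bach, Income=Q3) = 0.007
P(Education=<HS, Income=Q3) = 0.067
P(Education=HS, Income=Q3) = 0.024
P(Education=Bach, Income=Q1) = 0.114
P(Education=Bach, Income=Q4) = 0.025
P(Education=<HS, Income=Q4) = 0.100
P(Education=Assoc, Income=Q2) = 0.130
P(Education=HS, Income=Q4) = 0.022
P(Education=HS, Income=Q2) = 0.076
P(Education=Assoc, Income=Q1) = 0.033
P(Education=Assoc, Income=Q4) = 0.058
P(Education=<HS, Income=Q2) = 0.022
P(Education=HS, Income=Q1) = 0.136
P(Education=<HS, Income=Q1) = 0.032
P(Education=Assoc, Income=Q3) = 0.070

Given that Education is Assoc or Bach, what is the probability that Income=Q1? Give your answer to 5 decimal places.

0.28215

P(Education=Assoc) = 0.033 + 0.130 + 0.070 + 0.058 = 0.291.
P(Education=Bach) = 0.114 + 0.084 + 0.007 + 0.025 = 0.230.
P(Education ∈ {Assoc, Bach}) = 0.291 + 0.230 = 0.521; P(Income=Q1, Education ∈ {Assoc, Bach}) = 0.033 + 0.114 = 0.147.
P(Income=Q1 | Education ∈ {Assoc, Bach}) = 0.147/0.521 = 0.28215.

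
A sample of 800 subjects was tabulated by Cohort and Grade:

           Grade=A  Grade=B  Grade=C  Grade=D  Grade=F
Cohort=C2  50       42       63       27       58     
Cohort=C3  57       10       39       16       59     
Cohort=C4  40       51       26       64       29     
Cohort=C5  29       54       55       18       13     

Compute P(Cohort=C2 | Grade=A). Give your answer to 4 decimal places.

Total with Grade=A: 50 + 57 + 40 + 29 = 176.
P(Cohort=C2 | Grade=A) = 50/176 = 0.2841.

0.2841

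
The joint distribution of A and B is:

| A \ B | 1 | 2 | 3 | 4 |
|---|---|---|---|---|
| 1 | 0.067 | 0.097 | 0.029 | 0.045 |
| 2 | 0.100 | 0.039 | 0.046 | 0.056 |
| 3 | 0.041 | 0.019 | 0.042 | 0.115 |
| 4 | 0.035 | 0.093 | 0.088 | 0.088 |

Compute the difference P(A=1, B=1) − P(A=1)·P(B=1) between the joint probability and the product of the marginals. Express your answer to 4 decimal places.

0.0092

P(A=1) = 0.067 + 0.097 + 0.029 + 0.045 = 0.238.
P(B=1) = 0.067 + 0.100 + 0.041 + 0.035 = 0.243.
P(A=1, B=1) − P(A=1)P(B=1) = 0.067 − 0.238×0.243 = 0.0092.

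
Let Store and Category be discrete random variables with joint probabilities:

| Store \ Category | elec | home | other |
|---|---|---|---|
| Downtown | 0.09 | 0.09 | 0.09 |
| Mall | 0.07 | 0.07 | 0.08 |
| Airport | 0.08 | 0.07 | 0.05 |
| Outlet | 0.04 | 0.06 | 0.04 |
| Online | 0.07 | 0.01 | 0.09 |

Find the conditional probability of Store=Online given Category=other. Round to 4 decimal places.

0.2571

P(Category=other) = 0.09 + 0.08 + 0.05 + 0.04 + 0.09 = 0.35.
P(Store=Online | Category=other) = 0.09/0.35 = 0.2571.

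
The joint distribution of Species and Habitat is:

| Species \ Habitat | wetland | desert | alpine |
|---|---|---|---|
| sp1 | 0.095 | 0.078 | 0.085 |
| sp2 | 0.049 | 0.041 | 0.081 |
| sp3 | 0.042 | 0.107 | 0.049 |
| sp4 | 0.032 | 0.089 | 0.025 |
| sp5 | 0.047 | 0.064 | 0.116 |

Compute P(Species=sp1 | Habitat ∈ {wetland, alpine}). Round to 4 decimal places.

P(Habitat=wetland) = 0.095 + 0.049 + 0.042 + 0.032 + 0.047 = 0.265.
P(Habitat=alpine) = 0.085 + 0.081 + 0.049 + 0.025 + 0.116 = 0.356.
P(Habitat ∈ {wetland, alpine}) = 0.265 + 0.356 = 0.621; P(Species=sp1, Habitat ∈ {wetland, alpine}) = 0.095 + 0.085 = 0.180.
P(Species=sp1 | Habitat ∈ {wetland, alpine}) = 0.180/0.621 = 0.2899.

0.2899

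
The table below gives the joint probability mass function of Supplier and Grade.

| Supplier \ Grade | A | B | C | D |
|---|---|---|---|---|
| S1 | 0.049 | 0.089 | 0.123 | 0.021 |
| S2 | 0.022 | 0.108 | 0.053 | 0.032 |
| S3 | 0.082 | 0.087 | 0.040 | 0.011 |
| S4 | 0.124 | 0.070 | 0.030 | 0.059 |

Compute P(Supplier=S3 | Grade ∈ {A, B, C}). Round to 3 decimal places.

P(Grade=A) = 0.049 + 0.022 + 0.082 + 0.124 = 0.277.
P(Grade=B) = 0.089 + 0.108 + 0.087 + 0.070 = 0.354.
P(Grade=C) = 0.123 + 0.053 + 0.040 + 0.030 = 0.246.
P(Grade ∈ {A, B, C}) = 0.277 + 0.354 + 0.246 = 0.877; P(Supplier=S3, Grade ∈ {A, B, C}) = 0.082 + 0.087 + 0.040 = 0.209.
P(Supplier=S3 | Grade ∈ {A, B, C}) = 0.209/0.877 = 0.238.

0.238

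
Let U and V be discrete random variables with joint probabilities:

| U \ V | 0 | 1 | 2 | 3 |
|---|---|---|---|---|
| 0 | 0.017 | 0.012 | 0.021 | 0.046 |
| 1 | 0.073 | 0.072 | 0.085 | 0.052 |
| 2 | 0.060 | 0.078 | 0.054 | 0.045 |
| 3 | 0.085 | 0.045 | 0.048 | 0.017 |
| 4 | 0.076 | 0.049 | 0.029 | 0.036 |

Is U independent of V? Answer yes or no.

no

P(U=0) = 0.096 and P(V=3) = 0.196, so their product is 0.01882, but P(U=0, V=3) = 0.046. Since these differ, U and V are not independent.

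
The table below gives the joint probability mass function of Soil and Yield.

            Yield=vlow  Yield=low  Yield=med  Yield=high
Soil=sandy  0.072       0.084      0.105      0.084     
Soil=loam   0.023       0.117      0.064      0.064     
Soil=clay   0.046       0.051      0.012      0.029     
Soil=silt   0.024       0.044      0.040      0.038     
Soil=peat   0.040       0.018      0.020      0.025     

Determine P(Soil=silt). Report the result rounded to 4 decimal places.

0.1460

P(Soil=silt) = 0.024 + 0.044 + 0.040 + 0.038 = 0.146.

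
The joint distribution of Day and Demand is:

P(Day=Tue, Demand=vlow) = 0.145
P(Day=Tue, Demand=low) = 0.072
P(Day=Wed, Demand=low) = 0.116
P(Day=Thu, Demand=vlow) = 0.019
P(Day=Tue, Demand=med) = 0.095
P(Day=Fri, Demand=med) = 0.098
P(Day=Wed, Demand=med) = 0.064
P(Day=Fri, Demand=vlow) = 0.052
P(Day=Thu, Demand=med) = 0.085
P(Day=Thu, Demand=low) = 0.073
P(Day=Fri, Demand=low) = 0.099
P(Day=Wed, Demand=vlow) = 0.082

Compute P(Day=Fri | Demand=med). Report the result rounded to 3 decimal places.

P(Demand=med) = 0.095 + 0.064 + 0.085 + 0.098 = 0.342.
P(Day=Fri | Demand=med) = 0.098/0.342 = 0.287.

0.287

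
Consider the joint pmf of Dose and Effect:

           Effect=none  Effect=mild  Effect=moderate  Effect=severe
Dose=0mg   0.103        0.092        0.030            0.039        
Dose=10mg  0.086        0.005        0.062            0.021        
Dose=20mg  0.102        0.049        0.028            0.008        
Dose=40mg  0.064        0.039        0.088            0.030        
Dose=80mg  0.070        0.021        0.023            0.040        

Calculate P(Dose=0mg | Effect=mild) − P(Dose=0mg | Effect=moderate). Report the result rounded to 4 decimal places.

0.3167

P(Effect=mild) = 0.092 + 0.005 + 0.049 + 0.039 + 0.021 = 0.206; P(Dose=0mg | Effect=mild) = 0.092/0.206 = 0.44660.
P(Effect=moderate) = 0.030 + 0.062 + 0.028 + 0.088 + 0.023 = 0.231; P(Dose=0mg | Effect=moderate) = 0.030/0.231 = 0.12987.
Difference = 0.3167.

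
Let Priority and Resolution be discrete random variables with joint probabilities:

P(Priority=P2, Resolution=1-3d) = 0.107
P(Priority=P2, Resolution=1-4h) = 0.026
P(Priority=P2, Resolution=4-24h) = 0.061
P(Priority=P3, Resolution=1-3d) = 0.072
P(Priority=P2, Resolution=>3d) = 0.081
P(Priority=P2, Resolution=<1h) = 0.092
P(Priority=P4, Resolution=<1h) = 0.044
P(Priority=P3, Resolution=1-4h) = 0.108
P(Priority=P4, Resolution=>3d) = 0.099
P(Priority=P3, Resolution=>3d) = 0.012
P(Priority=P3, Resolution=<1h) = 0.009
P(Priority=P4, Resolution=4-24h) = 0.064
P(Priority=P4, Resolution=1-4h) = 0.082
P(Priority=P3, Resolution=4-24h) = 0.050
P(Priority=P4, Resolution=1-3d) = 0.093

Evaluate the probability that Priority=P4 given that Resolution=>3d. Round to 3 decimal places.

0.516

P(Resolution=>3d) = 0.081 + 0.012 + 0.099 = 0.192.
P(Priority=P4 | Resolution=>3d) = 0.099/0.192 = 0.516.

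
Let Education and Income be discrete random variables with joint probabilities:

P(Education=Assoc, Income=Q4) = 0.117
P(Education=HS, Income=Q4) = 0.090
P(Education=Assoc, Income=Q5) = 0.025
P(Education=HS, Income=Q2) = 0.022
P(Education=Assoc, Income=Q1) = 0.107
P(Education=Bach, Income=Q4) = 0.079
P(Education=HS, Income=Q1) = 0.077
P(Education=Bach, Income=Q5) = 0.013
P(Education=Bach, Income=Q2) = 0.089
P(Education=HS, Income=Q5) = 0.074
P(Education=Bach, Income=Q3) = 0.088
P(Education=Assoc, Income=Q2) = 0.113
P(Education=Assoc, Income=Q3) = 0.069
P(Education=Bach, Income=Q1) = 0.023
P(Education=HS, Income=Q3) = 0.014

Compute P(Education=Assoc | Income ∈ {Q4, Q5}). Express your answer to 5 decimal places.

0.35678

P(Income=Q4) = 0.090 + 0.117 + 0.079 = 0.286.
P(Income=Q5) = 0.074 + 0.025 + 0.013 = 0.112.
P(Income ∈ {Q4, Q5}) = 0.286 + 0.112 = 0.398; P(Education=Assoc, Income ∈ {Q4, Q5}) = 0.117 + 0.025 = 0.142.
P(Education=Assoc | Income ∈ {Q4, Q5}) = 0.142/0.398 = 0.35678.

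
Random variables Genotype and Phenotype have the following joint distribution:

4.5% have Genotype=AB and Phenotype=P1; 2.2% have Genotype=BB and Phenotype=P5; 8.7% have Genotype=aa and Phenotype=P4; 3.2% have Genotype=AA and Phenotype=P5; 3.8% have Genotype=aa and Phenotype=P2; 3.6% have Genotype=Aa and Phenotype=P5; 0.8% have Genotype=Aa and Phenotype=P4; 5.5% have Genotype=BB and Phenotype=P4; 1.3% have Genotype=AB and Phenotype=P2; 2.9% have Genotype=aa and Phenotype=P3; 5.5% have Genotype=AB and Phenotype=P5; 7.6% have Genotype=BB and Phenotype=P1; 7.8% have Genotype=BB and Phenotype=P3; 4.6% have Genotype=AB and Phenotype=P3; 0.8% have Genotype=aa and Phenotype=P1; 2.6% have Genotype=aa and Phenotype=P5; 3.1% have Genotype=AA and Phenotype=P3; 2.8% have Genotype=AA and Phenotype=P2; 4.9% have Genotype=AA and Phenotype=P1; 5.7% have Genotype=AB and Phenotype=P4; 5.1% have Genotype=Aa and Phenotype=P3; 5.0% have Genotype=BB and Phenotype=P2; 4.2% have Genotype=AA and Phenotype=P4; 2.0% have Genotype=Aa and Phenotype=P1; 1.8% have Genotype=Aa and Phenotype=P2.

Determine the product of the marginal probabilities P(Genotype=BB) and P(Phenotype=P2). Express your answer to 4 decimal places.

0.0413

P(Genotype=BB) = 0.076 + 0.050 + 0.078 + 0.055 + 0.022 = 0.281.
P(Phenotype=P2) = 0.028 + 0.018 + 0.038 + 0.013 + 0.050 = 0.147.
Product: 0.281 × 0.147 = 0.0413.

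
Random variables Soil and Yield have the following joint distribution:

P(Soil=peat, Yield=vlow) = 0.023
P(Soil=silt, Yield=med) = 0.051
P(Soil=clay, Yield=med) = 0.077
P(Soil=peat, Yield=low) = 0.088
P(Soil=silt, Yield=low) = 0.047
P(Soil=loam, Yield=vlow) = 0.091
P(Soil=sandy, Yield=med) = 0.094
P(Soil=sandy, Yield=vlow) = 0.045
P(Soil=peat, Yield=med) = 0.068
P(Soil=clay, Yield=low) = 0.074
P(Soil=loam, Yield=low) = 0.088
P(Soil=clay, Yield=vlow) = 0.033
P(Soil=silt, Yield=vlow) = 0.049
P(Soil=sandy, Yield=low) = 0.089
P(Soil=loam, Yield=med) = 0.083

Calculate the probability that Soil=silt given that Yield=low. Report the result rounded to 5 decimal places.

0.12176

P(Yield=low) = 0.089 + 0.088 + 0.074 + 0.047 + 0.088 = 0.386.
P(Soil=silt | Yield=low) = 0.047/0.386 = 0.12176.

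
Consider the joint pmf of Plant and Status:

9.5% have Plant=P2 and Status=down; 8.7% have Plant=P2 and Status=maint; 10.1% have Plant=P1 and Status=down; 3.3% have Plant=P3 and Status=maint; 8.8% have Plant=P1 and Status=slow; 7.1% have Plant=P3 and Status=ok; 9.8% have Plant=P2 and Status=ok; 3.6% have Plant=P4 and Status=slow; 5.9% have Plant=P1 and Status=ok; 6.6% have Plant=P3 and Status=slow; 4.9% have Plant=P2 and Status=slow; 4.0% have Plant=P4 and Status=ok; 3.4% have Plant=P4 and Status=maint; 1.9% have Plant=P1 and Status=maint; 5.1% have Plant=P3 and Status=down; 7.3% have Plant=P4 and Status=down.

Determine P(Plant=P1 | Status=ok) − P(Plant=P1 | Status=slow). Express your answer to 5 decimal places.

-0.14805

P(Status=ok) = 0.059 + 0.098 + 0.071 + 0.040 = 0.268; P(Plant=P1 | Status=ok) = 0.059/0.268 = 0.220149.
P(Status=slow) = 0.088 + 0.049 + 0.066 + 0.036 = 0.239; P(Plant=P1 | Status=slow) = 0.088/0.239 = 0.368201.
Difference = -0.14805.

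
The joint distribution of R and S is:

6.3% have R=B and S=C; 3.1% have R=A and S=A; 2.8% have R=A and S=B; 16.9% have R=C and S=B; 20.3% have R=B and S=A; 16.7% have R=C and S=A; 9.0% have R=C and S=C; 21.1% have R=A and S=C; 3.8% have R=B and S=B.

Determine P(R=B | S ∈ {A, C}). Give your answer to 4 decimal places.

P(S=A) = 0.031 + 0.203 + 0.167 = 0.401.
P(S=C) = 0.211 + 0.063 + 0.090 = 0.364.
P(S ∈ {A, C}) = 0.401 + 0.364 = 0.765; P(R=B, S ∈ {A, C}) = 0.203 + 0.063 = 0.266.
P(R=B | S ∈ {A, C}) = 0.266/0.765 = 0.3477.

0.3477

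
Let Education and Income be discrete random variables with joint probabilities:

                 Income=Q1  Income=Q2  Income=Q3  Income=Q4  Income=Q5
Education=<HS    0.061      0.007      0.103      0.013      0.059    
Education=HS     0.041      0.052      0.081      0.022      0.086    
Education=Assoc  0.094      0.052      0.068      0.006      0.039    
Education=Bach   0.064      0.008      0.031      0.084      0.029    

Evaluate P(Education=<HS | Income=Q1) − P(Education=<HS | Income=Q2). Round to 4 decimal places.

0.1758

P(Income=Q1) = 0.061 + 0.041 + 0.094 + 0.064 = 0.260; P(Education=<HS | Income=Q1) = 0.061/0.260 = 0.23462.
P(Income=Q2) = 0.007 + 0.052 + 0.052 + 0.008 = 0.119; P(Education=<HS | Income=Q2) = 0.007/0.119 = 0.05882.
Difference = 0.1758.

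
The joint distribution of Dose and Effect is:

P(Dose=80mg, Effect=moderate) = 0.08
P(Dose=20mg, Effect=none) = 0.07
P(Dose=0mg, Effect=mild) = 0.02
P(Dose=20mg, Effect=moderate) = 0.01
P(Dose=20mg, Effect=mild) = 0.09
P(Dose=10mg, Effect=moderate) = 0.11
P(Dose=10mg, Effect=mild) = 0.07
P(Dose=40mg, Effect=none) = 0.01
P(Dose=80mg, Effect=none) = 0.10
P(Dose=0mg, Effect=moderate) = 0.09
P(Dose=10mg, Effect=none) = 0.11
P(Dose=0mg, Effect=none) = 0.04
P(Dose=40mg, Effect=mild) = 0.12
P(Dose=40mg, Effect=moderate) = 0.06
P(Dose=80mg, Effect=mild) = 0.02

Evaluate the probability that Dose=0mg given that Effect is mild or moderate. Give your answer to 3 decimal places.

0.164

P(Effect=mild) = 0.02 + 0.07 + 0.09 + 0.12 + 0.02 = 0.32.
P(Effect=moderate) = 0.09 + 0.11 + 0.01 + 0.06 + 0.08 = 0.35.
P(Effect ∈ {mild, moderate}) = 0.32 + 0.35 = 0.67; P(Dose=0mg, Effect ∈ {mild, moderate}) = 0.02 + 0.09 = 0.11.
P(Dose=0mg | Effect ∈ {mild, moderate}) = 0.11/0.67 = 0.164.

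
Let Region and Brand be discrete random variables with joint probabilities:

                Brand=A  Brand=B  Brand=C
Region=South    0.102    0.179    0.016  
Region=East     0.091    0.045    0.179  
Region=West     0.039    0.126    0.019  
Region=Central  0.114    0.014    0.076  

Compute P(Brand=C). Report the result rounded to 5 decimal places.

0.29000

P(Brand=C) = 0.016 + 0.179 + 0.019 + 0.076 = 0.290.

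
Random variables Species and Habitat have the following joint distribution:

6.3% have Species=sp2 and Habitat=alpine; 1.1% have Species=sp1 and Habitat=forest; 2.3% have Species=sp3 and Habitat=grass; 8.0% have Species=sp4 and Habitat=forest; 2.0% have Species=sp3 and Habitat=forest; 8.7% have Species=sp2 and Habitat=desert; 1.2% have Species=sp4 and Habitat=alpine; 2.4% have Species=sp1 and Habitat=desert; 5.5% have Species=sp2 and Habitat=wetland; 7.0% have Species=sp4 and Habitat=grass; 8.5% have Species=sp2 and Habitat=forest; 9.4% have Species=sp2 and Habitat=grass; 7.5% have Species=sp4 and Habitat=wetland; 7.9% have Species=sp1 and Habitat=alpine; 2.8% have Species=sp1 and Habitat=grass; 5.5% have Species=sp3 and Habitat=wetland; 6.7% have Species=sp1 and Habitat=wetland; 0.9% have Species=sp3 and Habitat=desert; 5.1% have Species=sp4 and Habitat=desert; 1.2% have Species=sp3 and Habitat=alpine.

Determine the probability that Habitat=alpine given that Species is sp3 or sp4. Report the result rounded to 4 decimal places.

0.0590

P(Species=sp3) = 0.020 + 0.023 + 0.055 + 0.009 + 0.012 = 0.119.
P(Species=sp4) = 0.080 + 0.070 + 0.075 + 0.051 + 0.012 = 0.288.
P(Species ∈ {sp3, sp4}) = 0.119 + 0.288 = 0.407; P(Habitat=alpine, Species ∈ {sp3, sp4}) = 0.012 + 0.012 = 0.024.
P(Habitat=alpine | Species ∈ {sp3, sp4}) = 0.024/0.407 = 0.0590.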